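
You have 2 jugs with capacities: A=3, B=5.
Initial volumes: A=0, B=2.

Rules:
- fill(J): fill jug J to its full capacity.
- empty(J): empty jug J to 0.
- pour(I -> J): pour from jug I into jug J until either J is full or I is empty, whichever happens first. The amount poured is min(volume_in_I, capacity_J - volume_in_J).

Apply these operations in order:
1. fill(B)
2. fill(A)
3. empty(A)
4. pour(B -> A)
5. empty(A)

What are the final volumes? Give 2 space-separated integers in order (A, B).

Step 1: fill(B) -> (A=0 B=5)
Step 2: fill(A) -> (A=3 B=5)
Step 3: empty(A) -> (A=0 B=5)
Step 4: pour(B -> A) -> (A=3 B=2)
Step 5: empty(A) -> (A=0 B=2)

Answer: 0 2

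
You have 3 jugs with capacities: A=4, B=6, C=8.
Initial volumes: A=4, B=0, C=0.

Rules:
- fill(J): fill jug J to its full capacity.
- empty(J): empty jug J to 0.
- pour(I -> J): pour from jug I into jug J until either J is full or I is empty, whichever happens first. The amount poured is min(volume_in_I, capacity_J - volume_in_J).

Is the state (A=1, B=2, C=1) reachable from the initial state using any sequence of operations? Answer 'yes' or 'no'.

BFS explored all 54 reachable states.
Reachable set includes: (0,0,0), (0,0,2), (0,0,4), (0,0,6), (0,0,8), (0,2,0), (0,2,2), (0,2,4), (0,2,6), (0,2,8), (0,4,0), (0,4,2) ...
Target (A=1, B=2, C=1) not in reachable set → no.

Answer: no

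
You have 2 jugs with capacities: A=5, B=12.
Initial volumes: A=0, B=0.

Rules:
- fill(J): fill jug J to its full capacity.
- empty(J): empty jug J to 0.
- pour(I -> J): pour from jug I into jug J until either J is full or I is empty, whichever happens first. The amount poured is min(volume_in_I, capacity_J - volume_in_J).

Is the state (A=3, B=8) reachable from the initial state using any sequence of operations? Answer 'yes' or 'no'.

Answer: no

Derivation:
BFS explored all 34 reachable states.
Reachable set includes: (0,0), (0,1), (0,2), (0,3), (0,4), (0,5), (0,6), (0,7), (0,8), (0,9), (0,10), (0,11) ...
Target (A=3, B=8) not in reachable set → no.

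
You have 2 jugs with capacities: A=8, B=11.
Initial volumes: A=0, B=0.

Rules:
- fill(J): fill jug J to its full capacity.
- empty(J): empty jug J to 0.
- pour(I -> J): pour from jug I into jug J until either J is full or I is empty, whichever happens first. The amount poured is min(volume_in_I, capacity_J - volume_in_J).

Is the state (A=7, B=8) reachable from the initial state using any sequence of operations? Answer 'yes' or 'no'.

BFS explored all 38 reachable states.
Reachable set includes: (0,0), (0,1), (0,2), (0,3), (0,4), (0,5), (0,6), (0,7), (0,8), (0,9), (0,10), (0,11) ...
Target (A=7, B=8) not in reachable set → no.

Answer: no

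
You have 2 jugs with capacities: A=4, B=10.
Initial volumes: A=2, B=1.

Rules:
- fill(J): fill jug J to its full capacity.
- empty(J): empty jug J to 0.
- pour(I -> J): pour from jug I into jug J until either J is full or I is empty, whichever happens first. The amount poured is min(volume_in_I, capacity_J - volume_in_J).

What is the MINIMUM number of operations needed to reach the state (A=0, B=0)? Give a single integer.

BFS from (A=2, B=1). One shortest path:
  1. empty(A) -> (A=0 B=1)
  2. empty(B) -> (A=0 B=0)
Reached target in 2 moves.

Answer: 2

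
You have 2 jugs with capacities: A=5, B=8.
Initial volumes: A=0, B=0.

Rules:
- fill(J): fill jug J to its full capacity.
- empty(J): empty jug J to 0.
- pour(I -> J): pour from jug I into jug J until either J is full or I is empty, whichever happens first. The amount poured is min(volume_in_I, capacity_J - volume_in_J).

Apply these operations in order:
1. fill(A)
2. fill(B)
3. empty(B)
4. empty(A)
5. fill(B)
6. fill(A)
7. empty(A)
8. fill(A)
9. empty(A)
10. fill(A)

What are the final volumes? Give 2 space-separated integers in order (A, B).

Step 1: fill(A) -> (A=5 B=0)
Step 2: fill(B) -> (A=5 B=8)
Step 3: empty(B) -> (A=5 B=0)
Step 4: empty(A) -> (A=0 B=0)
Step 5: fill(B) -> (A=0 B=8)
Step 6: fill(A) -> (A=5 B=8)
Step 7: empty(A) -> (A=0 B=8)
Step 8: fill(A) -> (A=5 B=8)
Step 9: empty(A) -> (A=0 B=8)
Step 10: fill(A) -> (A=5 B=8)

Answer: 5 8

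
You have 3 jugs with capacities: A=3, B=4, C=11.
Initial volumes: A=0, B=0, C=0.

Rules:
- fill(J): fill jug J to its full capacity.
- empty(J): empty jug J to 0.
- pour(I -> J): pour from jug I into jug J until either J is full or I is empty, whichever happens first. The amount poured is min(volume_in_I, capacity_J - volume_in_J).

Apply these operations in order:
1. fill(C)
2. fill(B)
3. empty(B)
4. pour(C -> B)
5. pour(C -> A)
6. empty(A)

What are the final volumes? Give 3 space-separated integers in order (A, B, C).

Answer: 0 4 4

Derivation:
Step 1: fill(C) -> (A=0 B=0 C=11)
Step 2: fill(B) -> (A=0 B=4 C=11)
Step 3: empty(B) -> (A=0 B=0 C=11)
Step 4: pour(C -> B) -> (A=0 B=4 C=7)
Step 5: pour(C -> A) -> (A=3 B=4 C=4)
Step 6: empty(A) -> (A=0 B=4 C=4)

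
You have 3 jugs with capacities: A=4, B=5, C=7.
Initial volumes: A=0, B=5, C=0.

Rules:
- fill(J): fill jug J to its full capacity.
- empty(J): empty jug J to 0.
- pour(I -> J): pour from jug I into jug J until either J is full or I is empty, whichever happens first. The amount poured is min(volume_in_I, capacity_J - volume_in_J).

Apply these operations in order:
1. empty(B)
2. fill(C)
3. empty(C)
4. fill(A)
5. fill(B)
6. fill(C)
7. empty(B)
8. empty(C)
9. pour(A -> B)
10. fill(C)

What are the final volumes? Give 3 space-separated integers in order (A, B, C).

Step 1: empty(B) -> (A=0 B=0 C=0)
Step 2: fill(C) -> (A=0 B=0 C=7)
Step 3: empty(C) -> (A=0 B=0 C=0)
Step 4: fill(A) -> (A=4 B=0 C=0)
Step 5: fill(B) -> (A=4 B=5 C=0)
Step 6: fill(C) -> (A=4 B=5 C=7)
Step 7: empty(B) -> (A=4 B=0 C=7)
Step 8: empty(C) -> (A=4 B=0 C=0)
Step 9: pour(A -> B) -> (A=0 B=4 C=0)
Step 10: fill(C) -> (A=0 B=4 C=7)

Answer: 0 4 7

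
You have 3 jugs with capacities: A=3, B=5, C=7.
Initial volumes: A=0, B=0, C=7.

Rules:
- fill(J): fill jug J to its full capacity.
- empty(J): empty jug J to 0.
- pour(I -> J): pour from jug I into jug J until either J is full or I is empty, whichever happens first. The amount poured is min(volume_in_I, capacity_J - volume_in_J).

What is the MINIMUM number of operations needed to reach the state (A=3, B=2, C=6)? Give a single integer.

BFS from (A=0, B=0, C=7). One shortest path:
  1. pour(C -> A) -> (A=3 B=0 C=4)
  2. empty(A) -> (A=0 B=0 C=4)
  3. pour(C -> B) -> (A=0 B=4 C=0)
  4. fill(C) -> (A=0 B=4 C=7)
  5. pour(C -> B) -> (A=0 B=5 C=6)
  6. pour(B -> A) -> (A=3 B=2 C=6)
Reached target in 6 moves.

Answer: 6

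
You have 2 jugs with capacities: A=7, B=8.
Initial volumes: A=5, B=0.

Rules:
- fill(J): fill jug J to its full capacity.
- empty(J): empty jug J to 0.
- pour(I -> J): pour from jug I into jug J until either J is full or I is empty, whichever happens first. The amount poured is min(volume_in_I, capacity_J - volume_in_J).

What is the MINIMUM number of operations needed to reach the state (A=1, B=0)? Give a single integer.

BFS from (A=5, B=0). One shortest path:
  1. empty(A) -> (A=0 B=0)
  2. fill(B) -> (A=0 B=8)
  3. pour(B -> A) -> (A=7 B=1)
  4. empty(A) -> (A=0 B=1)
  5. pour(B -> A) -> (A=1 B=0)
Reached target in 5 moves.

Answer: 5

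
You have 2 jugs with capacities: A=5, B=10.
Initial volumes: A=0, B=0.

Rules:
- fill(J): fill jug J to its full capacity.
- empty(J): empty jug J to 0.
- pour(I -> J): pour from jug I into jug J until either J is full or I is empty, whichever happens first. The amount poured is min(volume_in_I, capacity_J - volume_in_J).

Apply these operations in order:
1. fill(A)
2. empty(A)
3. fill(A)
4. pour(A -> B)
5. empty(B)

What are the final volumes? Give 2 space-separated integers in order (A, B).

Answer: 0 0

Derivation:
Step 1: fill(A) -> (A=5 B=0)
Step 2: empty(A) -> (A=0 B=0)
Step 3: fill(A) -> (A=5 B=0)
Step 4: pour(A -> B) -> (A=0 B=5)
Step 5: empty(B) -> (A=0 B=0)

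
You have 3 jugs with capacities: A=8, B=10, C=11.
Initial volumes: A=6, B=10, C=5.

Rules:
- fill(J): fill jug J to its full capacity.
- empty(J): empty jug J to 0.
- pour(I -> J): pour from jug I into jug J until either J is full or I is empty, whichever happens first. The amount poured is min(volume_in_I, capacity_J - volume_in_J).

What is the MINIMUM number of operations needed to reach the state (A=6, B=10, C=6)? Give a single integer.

Answer: 4

Derivation:
BFS from (A=6, B=10, C=5). One shortest path:
  1. empty(B) -> (A=6 B=0 C=5)
  2. pour(C -> B) -> (A=6 B=5 C=0)
  3. fill(C) -> (A=6 B=5 C=11)
  4. pour(C -> B) -> (A=6 B=10 C=6)
Reached target in 4 moves.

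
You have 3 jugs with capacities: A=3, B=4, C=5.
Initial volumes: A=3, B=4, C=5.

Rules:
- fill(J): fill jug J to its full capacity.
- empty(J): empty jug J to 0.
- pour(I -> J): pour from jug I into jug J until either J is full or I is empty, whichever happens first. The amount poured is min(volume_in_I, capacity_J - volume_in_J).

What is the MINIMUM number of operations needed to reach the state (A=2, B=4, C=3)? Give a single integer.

BFS from (A=3, B=4, C=5). One shortest path:
  1. empty(A) -> (A=0 B=4 C=5)
  2. empty(B) -> (A=0 B=0 C=5)
  3. pour(C -> A) -> (A=3 B=0 C=2)
  4. pour(A -> B) -> (A=0 B=3 C=2)
  5. pour(C -> A) -> (A=2 B=3 C=0)
  6. pour(B -> C) -> (A=2 B=0 C=3)
  7. fill(B) -> (A=2 B=4 C=3)
Reached target in 7 moves.

Answer: 7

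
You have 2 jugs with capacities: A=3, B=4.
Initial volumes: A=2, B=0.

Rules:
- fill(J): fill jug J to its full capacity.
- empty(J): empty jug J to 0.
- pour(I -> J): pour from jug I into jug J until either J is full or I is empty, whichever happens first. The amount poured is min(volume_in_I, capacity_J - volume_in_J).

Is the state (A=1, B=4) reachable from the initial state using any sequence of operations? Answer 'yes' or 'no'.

BFS from (A=2, B=0):
  1. pour(A -> B) -> (A=0 B=2)
  2. fill(A) -> (A=3 B=2)
  3. pour(A -> B) -> (A=1 B=4)
Target reached → yes.

Answer: yes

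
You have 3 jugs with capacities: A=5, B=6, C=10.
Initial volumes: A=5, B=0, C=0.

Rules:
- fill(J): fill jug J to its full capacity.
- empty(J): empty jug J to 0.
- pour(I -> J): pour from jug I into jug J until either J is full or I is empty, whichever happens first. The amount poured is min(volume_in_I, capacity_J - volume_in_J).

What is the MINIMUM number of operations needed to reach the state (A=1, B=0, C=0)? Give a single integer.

Answer: 4

Derivation:
BFS from (A=5, B=0, C=0). One shortest path:
  1. fill(B) -> (A=5 B=6 C=0)
  2. pour(B -> C) -> (A=5 B=0 C=6)
  3. pour(A -> C) -> (A=1 B=0 C=10)
  4. empty(C) -> (A=1 B=0 C=0)
Reached target in 4 moves.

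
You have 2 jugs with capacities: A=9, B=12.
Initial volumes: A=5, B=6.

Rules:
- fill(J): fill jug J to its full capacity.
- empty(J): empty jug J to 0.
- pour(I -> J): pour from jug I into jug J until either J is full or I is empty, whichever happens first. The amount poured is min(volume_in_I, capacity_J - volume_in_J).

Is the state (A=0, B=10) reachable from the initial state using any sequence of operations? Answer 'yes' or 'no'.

BFS explored all 29 reachable states.
Reachable set includes: (0,0), (0,2), (0,3), (0,5), (0,6), (0,8), (0,9), (0,11), (0,12), (2,0), (2,12), (3,0) ...
Target (A=0, B=10) not in reachable set → no.

Answer: no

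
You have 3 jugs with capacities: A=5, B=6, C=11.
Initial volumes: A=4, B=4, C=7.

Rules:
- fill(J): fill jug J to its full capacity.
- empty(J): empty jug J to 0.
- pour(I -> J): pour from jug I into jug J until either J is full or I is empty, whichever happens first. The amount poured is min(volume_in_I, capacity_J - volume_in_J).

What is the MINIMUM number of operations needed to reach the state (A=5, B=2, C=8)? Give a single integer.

BFS from (A=4, B=4, C=7). One shortest path:
  1. pour(A -> B) -> (A=2 B=6 C=7)
  2. pour(B -> C) -> (A=2 B=2 C=11)
  3. pour(C -> A) -> (A=5 B=2 C=8)
Reached target in 3 moves.

Answer: 3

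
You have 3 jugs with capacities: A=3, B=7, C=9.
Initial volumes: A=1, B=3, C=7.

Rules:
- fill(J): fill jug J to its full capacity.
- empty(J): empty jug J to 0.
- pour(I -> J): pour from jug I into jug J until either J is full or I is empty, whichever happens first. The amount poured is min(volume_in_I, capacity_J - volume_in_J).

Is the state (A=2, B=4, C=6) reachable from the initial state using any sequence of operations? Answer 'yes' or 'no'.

BFS explored all 225 reachable states.
Reachable set includes: (0,0,0), (0,0,1), (0,0,2), (0,0,3), (0,0,4), (0,0,5), (0,0,6), (0,0,7), (0,0,8), (0,0,9), (0,1,0), (0,1,1) ...
Target (A=2, B=4, C=6) not in reachable set → no.

Answer: no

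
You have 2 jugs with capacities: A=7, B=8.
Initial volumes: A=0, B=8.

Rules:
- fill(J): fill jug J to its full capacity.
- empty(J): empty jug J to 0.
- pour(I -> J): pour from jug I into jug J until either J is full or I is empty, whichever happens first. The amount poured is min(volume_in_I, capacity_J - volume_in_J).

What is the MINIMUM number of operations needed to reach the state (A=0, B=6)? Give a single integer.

Answer: 7

Derivation:
BFS from (A=0, B=8). One shortest path:
  1. fill(A) -> (A=7 B=8)
  2. empty(B) -> (A=7 B=0)
  3. pour(A -> B) -> (A=0 B=7)
  4. fill(A) -> (A=7 B=7)
  5. pour(A -> B) -> (A=6 B=8)
  6. empty(B) -> (A=6 B=0)
  7. pour(A -> B) -> (A=0 B=6)
Reached target in 7 moves.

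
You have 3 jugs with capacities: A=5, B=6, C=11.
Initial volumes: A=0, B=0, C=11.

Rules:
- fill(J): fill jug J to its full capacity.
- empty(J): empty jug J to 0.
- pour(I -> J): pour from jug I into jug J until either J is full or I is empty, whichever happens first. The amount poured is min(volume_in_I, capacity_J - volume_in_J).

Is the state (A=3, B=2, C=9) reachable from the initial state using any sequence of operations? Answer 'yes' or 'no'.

Answer: no

Derivation:
BFS explored all 304 reachable states.
Reachable set includes: (0,0,0), (0,0,1), (0,0,2), (0,0,3), (0,0,4), (0,0,5), (0,0,6), (0,0,7), (0,0,8), (0,0,9), (0,0,10), (0,0,11) ...
Target (A=3, B=2, C=9) not in reachable set → no.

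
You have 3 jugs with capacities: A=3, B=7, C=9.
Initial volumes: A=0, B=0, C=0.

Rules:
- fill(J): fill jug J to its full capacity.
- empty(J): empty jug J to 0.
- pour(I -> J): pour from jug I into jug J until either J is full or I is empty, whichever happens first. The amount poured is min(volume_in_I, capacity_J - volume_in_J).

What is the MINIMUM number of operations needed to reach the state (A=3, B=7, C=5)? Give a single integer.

Answer: 5

Derivation:
BFS from (A=0, B=0, C=0). One shortest path:
  1. fill(A) -> (A=3 B=0 C=0)
  2. fill(C) -> (A=3 B=0 C=9)
  3. pour(A -> B) -> (A=0 B=3 C=9)
  4. fill(A) -> (A=3 B=3 C=9)
  5. pour(C -> B) -> (A=3 B=7 C=5)
Reached target in 5 moves.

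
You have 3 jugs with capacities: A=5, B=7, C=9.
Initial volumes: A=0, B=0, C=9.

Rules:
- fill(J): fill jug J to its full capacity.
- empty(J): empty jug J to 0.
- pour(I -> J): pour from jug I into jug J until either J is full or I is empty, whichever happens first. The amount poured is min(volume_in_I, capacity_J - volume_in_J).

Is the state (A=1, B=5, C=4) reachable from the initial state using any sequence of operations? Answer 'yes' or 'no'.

Answer: no

Derivation:
BFS explored all 288 reachable states.
Reachable set includes: (0,0,0), (0,0,1), (0,0,2), (0,0,3), (0,0,4), (0,0,5), (0,0,6), (0,0,7), (0,0,8), (0,0,9), (0,1,0), (0,1,1) ...
Target (A=1, B=5, C=4) not in reachable set → no.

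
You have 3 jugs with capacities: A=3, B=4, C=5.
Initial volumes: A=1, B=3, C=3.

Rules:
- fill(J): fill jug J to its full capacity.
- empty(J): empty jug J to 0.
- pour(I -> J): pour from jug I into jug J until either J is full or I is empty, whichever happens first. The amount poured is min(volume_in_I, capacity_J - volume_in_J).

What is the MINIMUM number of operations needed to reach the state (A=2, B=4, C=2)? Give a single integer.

BFS from (A=1, B=3, C=3). One shortest path:
  1. empty(A) -> (A=0 B=3 C=3)
  2. fill(C) -> (A=0 B=3 C=5)
  3. pour(C -> A) -> (A=3 B=3 C=2)
  4. pour(A -> B) -> (A=2 B=4 C=2)
Reached target in 4 moves.

Answer: 4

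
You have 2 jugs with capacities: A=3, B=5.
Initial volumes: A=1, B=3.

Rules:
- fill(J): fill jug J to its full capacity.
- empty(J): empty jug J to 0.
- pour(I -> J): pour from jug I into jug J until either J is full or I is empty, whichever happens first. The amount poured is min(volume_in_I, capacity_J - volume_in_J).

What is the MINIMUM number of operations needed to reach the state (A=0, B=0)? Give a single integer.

Answer: 2

Derivation:
BFS from (A=1, B=3). One shortest path:
  1. empty(A) -> (A=0 B=3)
  2. empty(B) -> (A=0 B=0)
Reached target in 2 moves.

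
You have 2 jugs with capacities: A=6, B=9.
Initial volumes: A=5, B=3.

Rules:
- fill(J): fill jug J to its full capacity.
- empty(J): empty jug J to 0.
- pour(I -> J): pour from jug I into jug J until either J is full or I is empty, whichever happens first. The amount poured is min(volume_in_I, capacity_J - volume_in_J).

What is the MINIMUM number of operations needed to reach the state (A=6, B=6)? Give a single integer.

BFS from (A=5, B=3). One shortest path:
  1. fill(A) -> (A=6 B=3)
  2. empty(B) -> (A=6 B=0)
  3. pour(A -> B) -> (A=0 B=6)
  4. fill(A) -> (A=6 B=6)
Reached target in 4 moves.

Answer: 4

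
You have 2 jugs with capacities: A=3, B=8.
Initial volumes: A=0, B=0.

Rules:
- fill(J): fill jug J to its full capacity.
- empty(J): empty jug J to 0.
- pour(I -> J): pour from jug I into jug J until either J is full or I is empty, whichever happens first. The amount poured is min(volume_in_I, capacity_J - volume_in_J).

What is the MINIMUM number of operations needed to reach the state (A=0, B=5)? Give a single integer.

BFS from (A=0, B=0). One shortest path:
  1. fill(B) -> (A=0 B=8)
  2. pour(B -> A) -> (A=3 B=5)
  3. empty(A) -> (A=0 B=5)
Reached target in 3 moves.

Answer: 3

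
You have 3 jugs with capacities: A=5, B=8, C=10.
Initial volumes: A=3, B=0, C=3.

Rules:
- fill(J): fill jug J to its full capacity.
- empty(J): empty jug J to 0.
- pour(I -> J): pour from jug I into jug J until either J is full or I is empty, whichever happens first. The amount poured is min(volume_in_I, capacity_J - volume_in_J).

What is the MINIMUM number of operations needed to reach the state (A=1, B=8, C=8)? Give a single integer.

Answer: 6

Derivation:
BFS from (A=3, B=0, C=3). One shortest path:
  1. fill(B) -> (A=3 B=8 C=3)
  2. pour(B -> C) -> (A=3 B=1 C=10)
  3. pour(C -> A) -> (A=5 B=1 C=8)
  4. empty(A) -> (A=0 B=1 C=8)
  5. pour(B -> A) -> (A=1 B=0 C=8)
  6. fill(B) -> (A=1 B=8 C=8)
Reached target in 6 moves.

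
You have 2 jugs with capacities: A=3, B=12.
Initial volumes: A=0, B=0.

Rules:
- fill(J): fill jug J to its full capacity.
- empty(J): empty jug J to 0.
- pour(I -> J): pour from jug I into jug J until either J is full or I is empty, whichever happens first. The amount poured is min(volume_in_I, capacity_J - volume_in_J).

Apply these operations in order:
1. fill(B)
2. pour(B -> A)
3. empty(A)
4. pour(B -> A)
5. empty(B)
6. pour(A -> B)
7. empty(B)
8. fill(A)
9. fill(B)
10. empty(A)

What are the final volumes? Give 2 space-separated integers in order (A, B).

Step 1: fill(B) -> (A=0 B=12)
Step 2: pour(B -> A) -> (A=3 B=9)
Step 3: empty(A) -> (A=0 B=9)
Step 4: pour(B -> A) -> (A=3 B=6)
Step 5: empty(B) -> (A=3 B=0)
Step 6: pour(A -> B) -> (A=0 B=3)
Step 7: empty(B) -> (A=0 B=0)
Step 8: fill(A) -> (A=3 B=0)
Step 9: fill(B) -> (A=3 B=12)
Step 10: empty(A) -> (A=0 B=12)

Answer: 0 12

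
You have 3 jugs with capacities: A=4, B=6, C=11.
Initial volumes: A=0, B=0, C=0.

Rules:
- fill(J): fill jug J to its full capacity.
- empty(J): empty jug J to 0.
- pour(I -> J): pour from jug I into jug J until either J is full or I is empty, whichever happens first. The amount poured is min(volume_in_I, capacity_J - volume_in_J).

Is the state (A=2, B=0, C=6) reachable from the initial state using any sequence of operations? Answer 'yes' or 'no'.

BFS from (A=0, B=0, C=0):
  1. fill(A) -> (A=4 B=0 C=0)
  2. pour(A -> B) -> (A=0 B=4 C=0)
  3. fill(A) -> (A=4 B=4 C=0)
  4. pour(A -> B) -> (A=2 B=6 C=0)
  5. pour(B -> C) -> (A=2 B=0 C=6)
Target reached → yes.

Answer: yes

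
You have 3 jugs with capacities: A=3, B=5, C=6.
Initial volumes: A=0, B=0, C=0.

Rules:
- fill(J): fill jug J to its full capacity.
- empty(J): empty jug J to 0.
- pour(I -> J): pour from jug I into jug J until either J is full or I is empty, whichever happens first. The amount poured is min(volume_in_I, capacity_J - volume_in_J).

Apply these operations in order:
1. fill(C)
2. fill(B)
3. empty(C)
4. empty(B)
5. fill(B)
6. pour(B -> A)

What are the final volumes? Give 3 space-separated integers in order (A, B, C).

Answer: 3 2 0

Derivation:
Step 1: fill(C) -> (A=0 B=0 C=6)
Step 2: fill(B) -> (A=0 B=5 C=6)
Step 3: empty(C) -> (A=0 B=5 C=0)
Step 4: empty(B) -> (A=0 B=0 C=0)
Step 5: fill(B) -> (A=0 B=5 C=0)
Step 6: pour(B -> A) -> (A=3 B=2 C=0)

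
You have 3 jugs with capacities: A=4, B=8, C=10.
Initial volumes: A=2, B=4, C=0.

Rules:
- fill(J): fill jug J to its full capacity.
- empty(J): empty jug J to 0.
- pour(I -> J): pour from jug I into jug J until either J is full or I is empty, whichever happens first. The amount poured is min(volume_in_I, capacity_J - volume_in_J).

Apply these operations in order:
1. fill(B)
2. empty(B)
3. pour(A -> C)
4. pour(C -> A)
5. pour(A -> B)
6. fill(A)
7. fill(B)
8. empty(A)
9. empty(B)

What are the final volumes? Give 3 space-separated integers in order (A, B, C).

Answer: 0 0 0

Derivation:
Step 1: fill(B) -> (A=2 B=8 C=0)
Step 2: empty(B) -> (A=2 B=0 C=0)
Step 3: pour(A -> C) -> (A=0 B=0 C=2)
Step 4: pour(C -> A) -> (A=2 B=0 C=0)
Step 5: pour(A -> B) -> (A=0 B=2 C=0)
Step 6: fill(A) -> (A=4 B=2 C=0)
Step 7: fill(B) -> (A=4 B=8 C=0)
Step 8: empty(A) -> (A=0 B=8 C=0)
Step 9: empty(B) -> (A=0 B=0 C=0)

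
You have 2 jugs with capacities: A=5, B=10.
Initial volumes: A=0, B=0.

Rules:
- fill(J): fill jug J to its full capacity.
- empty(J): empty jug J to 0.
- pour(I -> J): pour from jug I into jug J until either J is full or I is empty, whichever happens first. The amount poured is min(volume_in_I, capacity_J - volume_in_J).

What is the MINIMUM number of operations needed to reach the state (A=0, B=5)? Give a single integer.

Answer: 2

Derivation:
BFS from (A=0, B=0). One shortest path:
  1. fill(A) -> (A=5 B=0)
  2. pour(A -> B) -> (A=0 B=5)
Reached target in 2 moves.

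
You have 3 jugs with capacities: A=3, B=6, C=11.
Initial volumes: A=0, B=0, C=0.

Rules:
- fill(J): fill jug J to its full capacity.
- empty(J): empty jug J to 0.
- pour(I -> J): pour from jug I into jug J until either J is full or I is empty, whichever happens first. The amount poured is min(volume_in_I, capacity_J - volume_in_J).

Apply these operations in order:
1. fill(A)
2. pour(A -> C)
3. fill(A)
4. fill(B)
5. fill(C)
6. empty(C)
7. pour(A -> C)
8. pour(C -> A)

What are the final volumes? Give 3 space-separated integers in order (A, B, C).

Step 1: fill(A) -> (A=3 B=0 C=0)
Step 2: pour(A -> C) -> (A=0 B=0 C=3)
Step 3: fill(A) -> (A=3 B=0 C=3)
Step 4: fill(B) -> (A=3 B=6 C=3)
Step 5: fill(C) -> (A=3 B=6 C=11)
Step 6: empty(C) -> (A=3 B=6 C=0)
Step 7: pour(A -> C) -> (A=0 B=6 C=3)
Step 8: pour(C -> A) -> (A=3 B=6 C=0)

Answer: 3 6 0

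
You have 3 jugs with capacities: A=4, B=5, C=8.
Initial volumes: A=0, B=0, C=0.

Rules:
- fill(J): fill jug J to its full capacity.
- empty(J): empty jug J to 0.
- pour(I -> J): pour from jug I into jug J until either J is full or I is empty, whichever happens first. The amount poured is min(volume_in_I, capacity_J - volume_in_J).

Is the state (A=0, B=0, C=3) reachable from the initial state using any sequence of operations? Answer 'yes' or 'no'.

BFS from (A=0, B=0, C=0):
  1. fill(C) -> (A=0 B=0 C=8)
  2. pour(C -> B) -> (A=0 B=5 C=3)
  3. empty(B) -> (A=0 B=0 C=3)
Target reached → yes.

Answer: yes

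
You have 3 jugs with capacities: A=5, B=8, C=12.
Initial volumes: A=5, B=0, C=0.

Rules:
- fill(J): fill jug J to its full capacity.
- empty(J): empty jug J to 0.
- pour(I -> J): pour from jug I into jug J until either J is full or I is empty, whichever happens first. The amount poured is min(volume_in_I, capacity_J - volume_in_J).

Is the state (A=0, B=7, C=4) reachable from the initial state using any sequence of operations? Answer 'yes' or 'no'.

BFS from (A=5, B=0, C=0):
  1. empty(A) -> (A=0 B=0 C=0)
  2. fill(B) -> (A=0 B=8 C=0)
  3. pour(B -> C) -> (A=0 B=0 C=8)
  4. fill(B) -> (A=0 B=8 C=8)
  5. pour(B -> C) -> (A=0 B=4 C=12)
  6. pour(B -> A) -> (A=4 B=0 C=12)
  7. pour(C -> B) -> (A=4 B=8 C=4)
  8. pour(B -> A) -> (A=5 B=7 C=4)
  9. empty(A) -> (A=0 B=7 C=4)
Target reached → yes.

Answer: yes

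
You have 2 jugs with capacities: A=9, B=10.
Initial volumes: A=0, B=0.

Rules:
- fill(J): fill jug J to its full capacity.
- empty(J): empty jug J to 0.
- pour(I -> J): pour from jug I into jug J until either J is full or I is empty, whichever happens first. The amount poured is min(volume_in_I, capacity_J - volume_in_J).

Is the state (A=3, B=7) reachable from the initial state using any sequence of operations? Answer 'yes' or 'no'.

BFS explored all 38 reachable states.
Reachable set includes: (0,0), (0,1), (0,2), (0,3), (0,4), (0,5), (0,6), (0,7), (0,8), (0,9), (0,10), (1,0) ...
Target (A=3, B=7) not in reachable set → no.

Answer: no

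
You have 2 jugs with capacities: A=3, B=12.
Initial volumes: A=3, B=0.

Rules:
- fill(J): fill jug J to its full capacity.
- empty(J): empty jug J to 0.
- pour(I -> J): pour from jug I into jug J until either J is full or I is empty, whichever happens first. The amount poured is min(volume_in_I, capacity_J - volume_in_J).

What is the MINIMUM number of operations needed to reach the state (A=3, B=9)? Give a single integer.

Answer: 3

Derivation:
BFS from (A=3, B=0). One shortest path:
  1. empty(A) -> (A=0 B=0)
  2. fill(B) -> (A=0 B=12)
  3. pour(B -> A) -> (A=3 B=9)
Reached target in 3 moves.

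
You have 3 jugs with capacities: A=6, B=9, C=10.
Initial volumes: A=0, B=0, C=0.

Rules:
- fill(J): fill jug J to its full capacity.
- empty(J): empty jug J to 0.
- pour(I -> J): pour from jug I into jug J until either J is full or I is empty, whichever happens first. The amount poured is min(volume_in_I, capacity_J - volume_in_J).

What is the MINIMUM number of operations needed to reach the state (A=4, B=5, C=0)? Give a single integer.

BFS from (A=0, B=0, C=0). One shortest path:
  1. fill(A) -> (A=6 B=0 C=0)
  2. fill(B) -> (A=6 B=9 C=0)
  3. pour(A -> C) -> (A=0 B=9 C=6)
  4. pour(B -> C) -> (A=0 B=5 C=10)
  5. pour(C -> A) -> (A=6 B=5 C=4)
  6. empty(A) -> (A=0 B=5 C=4)
  7. pour(C -> A) -> (A=4 B=5 C=0)
Reached target in 7 moves.

Answer: 7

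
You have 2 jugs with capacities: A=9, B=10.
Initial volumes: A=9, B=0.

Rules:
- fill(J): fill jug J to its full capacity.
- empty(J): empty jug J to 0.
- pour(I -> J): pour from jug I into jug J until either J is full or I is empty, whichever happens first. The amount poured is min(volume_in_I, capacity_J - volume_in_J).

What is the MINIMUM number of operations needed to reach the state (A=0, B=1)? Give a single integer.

BFS from (A=9, B=0). One shortest path:
  1. empty(A) -> (A=0 B=0)
  2. fill(B) -> (A=0 B=10)
  3. pour(B -> A) -> (A=9 B=1)
  4. empty(A) -> (A=0 B=1)
Reached target in 4 moves.

Answer: 4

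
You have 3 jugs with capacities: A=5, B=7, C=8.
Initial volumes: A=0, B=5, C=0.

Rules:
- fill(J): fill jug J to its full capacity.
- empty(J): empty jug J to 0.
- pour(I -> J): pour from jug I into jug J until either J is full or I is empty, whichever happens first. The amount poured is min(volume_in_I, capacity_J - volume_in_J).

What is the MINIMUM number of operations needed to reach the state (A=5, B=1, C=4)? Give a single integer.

BFS from (A=0, B=5, C=0). One shortest path:
  1. fill(A) -> (A=5 B=5 C=0)
  2. pour(A -> B) -> (A=3 B=7 C=0)
  3. pour(B -> C) -> (A=3 B=0 C=7)
  4. pour(A -> B) -> (A=0 B=3 C=7)
  5. pour(C -> A) -> (A=5 B=3 C=2)
  6. pour(A -> B) -> (A=1 B=7 C=2)
  7. pour(B -> C) -> (A=1 B=1 C=8)
  8. pour(C -> A) -> (A=5 B=1 C=4)
Reached target in 8 moves.

Answer: 8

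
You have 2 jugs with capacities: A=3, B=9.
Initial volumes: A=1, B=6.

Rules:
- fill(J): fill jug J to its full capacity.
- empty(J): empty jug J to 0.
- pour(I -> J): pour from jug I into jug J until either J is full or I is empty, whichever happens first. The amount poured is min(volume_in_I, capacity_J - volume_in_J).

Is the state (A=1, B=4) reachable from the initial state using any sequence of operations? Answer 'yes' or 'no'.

Answer: no

Derivation:
BFS explored all 17 reachable states.
Reachable set includes: (0,0), (0,1), (0,3), (0,4), (0,6), (0,7), (0,9), (1,0), (1,6), (1,9), (3,0), (3,1) ...
Target (A=1, B=4) not in reachable set → no.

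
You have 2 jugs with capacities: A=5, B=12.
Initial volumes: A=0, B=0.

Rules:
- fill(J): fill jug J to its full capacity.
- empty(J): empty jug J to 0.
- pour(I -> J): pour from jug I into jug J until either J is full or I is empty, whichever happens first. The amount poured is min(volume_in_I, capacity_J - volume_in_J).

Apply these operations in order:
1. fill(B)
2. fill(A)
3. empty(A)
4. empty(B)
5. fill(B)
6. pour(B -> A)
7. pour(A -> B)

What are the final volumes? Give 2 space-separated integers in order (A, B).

Answer: 0 12

Derivation:
Step 1: fill(B) -> (A=0 B=12)
Step 2: fill(A) -> (A=5 B=12)
Step 3: empty(A) -> (A=0 B=12)
Step 4: empty(B) -> (A=0 B=0)
Step 5: fill(B) -> (A=0 B=12)
Step 6: pour(B -> A) -> (A=5 B=7)
Step 7: pour(A -> B) -> (A=0 B=12)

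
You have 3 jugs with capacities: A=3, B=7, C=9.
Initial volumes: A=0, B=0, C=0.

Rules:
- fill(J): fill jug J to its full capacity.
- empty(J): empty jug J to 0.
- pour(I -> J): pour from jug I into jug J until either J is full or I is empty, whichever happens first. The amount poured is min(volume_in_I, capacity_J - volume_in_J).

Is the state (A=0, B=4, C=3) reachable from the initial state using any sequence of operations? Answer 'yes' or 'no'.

BFS from (A=0, B=0, C=0):
  1. fill(B) -> (A=0 B=7 C=0)
  2. pour(B -> A) -> (A=3 B=4 C=0)
  3. pour(A -> C) -> (A=0 B=4 C=3)
Target reached → yes.

Answer: yes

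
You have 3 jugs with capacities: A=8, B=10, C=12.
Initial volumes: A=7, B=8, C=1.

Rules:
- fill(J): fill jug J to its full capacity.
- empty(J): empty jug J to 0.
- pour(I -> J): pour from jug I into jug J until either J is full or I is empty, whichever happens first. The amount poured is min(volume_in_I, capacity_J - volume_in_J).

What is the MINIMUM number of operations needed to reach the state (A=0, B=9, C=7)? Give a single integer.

BFS from (A=7, B=8, C=1). One shortest path:
  1. pour(C -> B) -> (A=7 B=9 C=0)
  2. pour(A -> C) -> (A=0 B=9 C=7)
Reached target in 2 moves.

Answer: 2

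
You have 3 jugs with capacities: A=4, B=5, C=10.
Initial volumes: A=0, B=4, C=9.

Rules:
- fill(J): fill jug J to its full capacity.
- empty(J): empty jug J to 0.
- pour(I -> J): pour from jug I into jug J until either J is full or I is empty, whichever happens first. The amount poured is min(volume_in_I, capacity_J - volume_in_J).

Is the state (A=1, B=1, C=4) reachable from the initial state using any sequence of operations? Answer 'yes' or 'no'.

Answer: no

Derivation:
BFS explored all 222 reachable states.
Reachable set includes: (0,0,0), (0,0,1), (0,0,2), (0,0,3), (0,0,4), (0,0,5), (0,0,6), (0,0,7), (0,0,8), (0,0,9), (0,0,10), (0,1,0) ...
Target (A=1, B=1, C=4) not in reachable set → no.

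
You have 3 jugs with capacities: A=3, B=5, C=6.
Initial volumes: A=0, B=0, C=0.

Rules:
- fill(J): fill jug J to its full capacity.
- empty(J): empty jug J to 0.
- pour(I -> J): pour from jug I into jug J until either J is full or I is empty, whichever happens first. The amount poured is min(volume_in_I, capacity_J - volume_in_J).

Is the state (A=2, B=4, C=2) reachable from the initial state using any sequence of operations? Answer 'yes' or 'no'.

Answer: no

Derivation:
BFS explored all 128 reachable states.
Reachable set includes: (0,0,0), (0,0,1), (0,0,2), (0,0,3), (0,0,4), (0,0,5), (0,0,6), (0,1,0), (0,1,1), (0,1,2), (0,1,3), (0,1,4) ...
Target (A=2, B=4, C=2) not in reachable set → no.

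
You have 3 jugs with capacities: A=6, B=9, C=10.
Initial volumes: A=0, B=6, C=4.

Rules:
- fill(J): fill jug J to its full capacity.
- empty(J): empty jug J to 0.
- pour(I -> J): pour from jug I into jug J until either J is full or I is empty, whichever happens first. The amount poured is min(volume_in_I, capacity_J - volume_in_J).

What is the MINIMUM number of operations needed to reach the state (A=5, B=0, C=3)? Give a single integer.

Answer: 8

Derivation:
BFS from (A=0, B=6, C=4). One shortest path:
  1. fill(B) -> (A=0 B=9 C=4)
  2. empty(C) -> (A=0 B=9 C=0)
  3. pour(B -> C) -> (A=0 B=0 C=9)
  4. fill(B) -> (A=0 B=9 C=9)
  5. pour(B -> A) -> (A=6 B=3 C=9)
  6. pour(A -> C) -> (A=5 B=3 C=10)
  7. empty(C) -> (A=5 B=3 C=0)
  8. pour(B -> C) -> (A=5 B=0 C=3)
Reached target in 8 moves.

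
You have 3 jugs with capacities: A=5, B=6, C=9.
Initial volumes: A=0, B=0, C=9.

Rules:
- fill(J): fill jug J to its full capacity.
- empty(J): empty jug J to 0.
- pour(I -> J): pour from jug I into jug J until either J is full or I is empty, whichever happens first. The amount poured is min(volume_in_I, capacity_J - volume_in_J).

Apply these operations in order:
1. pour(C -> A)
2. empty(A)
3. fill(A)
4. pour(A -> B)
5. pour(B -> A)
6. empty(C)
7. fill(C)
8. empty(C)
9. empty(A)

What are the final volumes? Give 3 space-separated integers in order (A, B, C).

Step 1: pour(C -> A) -> (A=5 B=0 C=4)
Step 2: empty(A) -> (A=0 B=0 C=4)
Step 3: fill(A) -> (A=5 B=0 C=4)
Step 4: pour(A -> B) -> (A=0 B=5 C=4)
Step 5: pour(B -> A) -> (A=5 B=0 C=4)
Step 6: empty(C) -> (A=5 B=0 C=0)
Step 7: fill(C) -> (A=5 B=0 C=9)
Step 8: empty(C) -> (A=5 B=0 C=0)
Step 9: empty(A) -> (A=0 B=0 C=0)

Answer: 0 0 0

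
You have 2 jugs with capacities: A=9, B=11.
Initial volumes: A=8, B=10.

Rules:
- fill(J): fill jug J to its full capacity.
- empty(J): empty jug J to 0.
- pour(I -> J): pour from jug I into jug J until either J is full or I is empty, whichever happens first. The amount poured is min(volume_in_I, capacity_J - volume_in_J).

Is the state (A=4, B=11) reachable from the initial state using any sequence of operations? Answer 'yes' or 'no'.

Answer: yes

Derivation:
BFS from (A=8, B=10):
  1. empty(B) -> (A=8 B=0)
  2. pour(A -> B) -> (A=0 B=8)
  3. fill(A) -> (A=9 B=8)
  4. pour(A -> B) -> (A=6 B=11)
  5. empty(B) -> (A=6 B=0)
  6. pour(A -> B) -> (A=0 B=6)
  7. fill(A) -> (A=9 B=6)
  8. pour(A -> B) -> (A=4 B=11)
Target reached → yes.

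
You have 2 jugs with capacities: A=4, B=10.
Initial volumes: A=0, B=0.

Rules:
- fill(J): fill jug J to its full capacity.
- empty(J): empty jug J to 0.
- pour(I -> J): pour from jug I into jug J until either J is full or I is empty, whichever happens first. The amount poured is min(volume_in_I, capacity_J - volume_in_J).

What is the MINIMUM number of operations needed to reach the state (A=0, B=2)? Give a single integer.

BFS from (A=0, B=0). One shortest path:
  1. fill(B) -> (A=0 B=10)
  2. pour(B -> A) -> (A=4 B=6)
  3. empty(A) -> (A=0 B=6)
  4. pour(B -> A) -> (A=4 B=2)
  5. empty(A) -> (A=0 B=2)
Reached target in 5 moves.

Answer: 5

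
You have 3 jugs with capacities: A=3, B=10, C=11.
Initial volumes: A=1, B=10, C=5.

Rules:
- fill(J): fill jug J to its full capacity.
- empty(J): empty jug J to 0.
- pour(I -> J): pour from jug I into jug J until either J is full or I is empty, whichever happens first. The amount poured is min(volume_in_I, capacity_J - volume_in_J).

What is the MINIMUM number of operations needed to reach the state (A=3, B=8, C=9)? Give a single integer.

Answer: 6

Derivation:
BFS from (A=1, B=10, C=5). One shortest path:
  1. empty(B) -> (A=1 B=0 C=5)
  2. pour(C -> B) -> (A=1 B=5 C=0)
  3. fill(C) -> (A=1 B=5 C=11)
  4. pour(C -> A) -> (A=3 B=5 C=9)
  5. pour(A -> B) -> (A=0 B=8 C=9)
  6. fill(A) -> (A=3 B=8 C=9)
Reached target in 6 moves.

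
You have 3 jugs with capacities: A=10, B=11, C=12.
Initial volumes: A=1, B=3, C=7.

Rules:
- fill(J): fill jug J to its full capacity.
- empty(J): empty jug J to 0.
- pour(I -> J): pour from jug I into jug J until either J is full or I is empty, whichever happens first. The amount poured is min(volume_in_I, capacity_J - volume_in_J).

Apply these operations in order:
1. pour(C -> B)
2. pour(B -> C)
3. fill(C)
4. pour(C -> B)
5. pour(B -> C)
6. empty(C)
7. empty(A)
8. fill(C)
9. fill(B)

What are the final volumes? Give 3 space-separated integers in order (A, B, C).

Step 1: pour(C -> B) -> (A=1 B=10 C=0)
Step 2: pour(B -> C) -> (A=1 B=0 C=10)
Step 3: fill(C) -> (A=1 B=0 C=12)
Step 4: pour(C -> B) -> (A=1 B=11 C=1)
Step 5: pour(B -> C) -> (A=1 B=0 C=12)
Step 6: empty(C) -> (A=1 B=0 C=0)
Step 7: empty(A) -> (A=0 B=0 C=0)
Step 8: fill(C) -> (A=0 B=0 C=12)
Step 9: fill(B) -> (A=0 B=11 C=12)

Answer: 0 11 12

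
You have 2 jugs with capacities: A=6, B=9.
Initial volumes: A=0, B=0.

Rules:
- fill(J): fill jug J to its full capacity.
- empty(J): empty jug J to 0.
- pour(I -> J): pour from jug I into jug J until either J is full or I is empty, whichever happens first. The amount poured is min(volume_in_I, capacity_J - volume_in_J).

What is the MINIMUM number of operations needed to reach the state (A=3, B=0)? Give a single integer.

Answer: 4

Derivation:
BFS from (A=0, B=0). One shortest path:
  1. fill(B) -> (A=0 B=9)
  2. pour(B -> A) -> (A=6 B=3)
  3. empty(A) -> (A=0 B=3)
  4. pour(B -> A) -> (A=3 B=0)
Reached target in 4 moves.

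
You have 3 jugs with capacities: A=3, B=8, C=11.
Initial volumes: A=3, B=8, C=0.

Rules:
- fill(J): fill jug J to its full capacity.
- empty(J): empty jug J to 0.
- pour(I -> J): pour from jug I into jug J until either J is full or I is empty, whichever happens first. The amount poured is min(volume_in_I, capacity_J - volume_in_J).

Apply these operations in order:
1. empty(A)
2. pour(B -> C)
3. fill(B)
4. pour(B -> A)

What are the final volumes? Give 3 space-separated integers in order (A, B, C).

Step 1: empty(A) -> (A=0 B=8 C=0)
Step 2: pour(B -> C) -> (A=0 B=0 C=8)
Step 3: fill(B) -> (A=0 B=8 C=8)
Step 4: pour(B -> A) -> (A=3 B=5 C=8)

Answer: 3 5 8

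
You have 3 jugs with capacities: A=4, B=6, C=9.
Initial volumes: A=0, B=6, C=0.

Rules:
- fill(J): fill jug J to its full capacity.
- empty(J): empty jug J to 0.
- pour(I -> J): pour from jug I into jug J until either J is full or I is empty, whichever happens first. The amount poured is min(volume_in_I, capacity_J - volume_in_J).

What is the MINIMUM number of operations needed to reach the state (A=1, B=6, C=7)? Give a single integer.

BFS from (A=0, B=6, C=0). One shortest path:
  1. fill(A) -> (A=4 B=6 C=0)
  2. pour(B -> C) -> (A=4 B=0 C=6)
  3. pour(A -> B) -> (A=0 B=4 C=6)
  4. fill(A) -> (A=4 B=4 C=6)
  5. pour(A -> C) -> (A=1 B=4 C=9)
  6. pour(C -> B) -> (A=1 B=6 C=7)
Reached target in 6 moves.

Answer: 6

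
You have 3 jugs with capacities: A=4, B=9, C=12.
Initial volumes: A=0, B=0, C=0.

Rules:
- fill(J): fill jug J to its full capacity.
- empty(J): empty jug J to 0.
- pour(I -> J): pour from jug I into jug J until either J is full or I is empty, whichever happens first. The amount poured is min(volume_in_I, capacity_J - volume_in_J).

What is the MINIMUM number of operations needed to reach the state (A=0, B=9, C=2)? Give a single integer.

Answer: 8

Derivation:
BFS from (A=0, B=0, C=0). One shortest path:
  1. fill(A) -> (A=4 B=0 C=0)
  2. fill(C) -> (A=4 B=0 C=12)
  3. pour(A -> B) -> (A=0 B=4 C=12)
  4. fill(A) -> (A=4 B=4 C=12)
  5. pour(A -> B) -> (A=0 B=8 C=12)
  6. pour(C -> B) -> (A=0 B=9 C=11)
  7. empty(B) -> (A=0 B=0 C=11)
  8. pour(C -> B) -> (A=0 B=9 C=2)
Reached target in 8 moves.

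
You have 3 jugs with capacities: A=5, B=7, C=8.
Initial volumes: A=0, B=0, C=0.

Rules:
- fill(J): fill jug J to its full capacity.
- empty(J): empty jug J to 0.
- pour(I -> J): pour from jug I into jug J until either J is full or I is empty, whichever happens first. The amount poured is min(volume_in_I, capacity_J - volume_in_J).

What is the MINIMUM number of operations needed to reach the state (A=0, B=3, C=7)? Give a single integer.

Answer: 6

Derivation:
BFS from (A=0, B=0, C=0). One shortest path:
  1. fill(A) -> (A=5 B=0 C=0)
  2. pour(A -> B) -> (A=0 B=5 C=0)
  3. fill(A) -> (A=5 B=5 C=0)
  4. pour(A -> B) -> (A=3 B=7 C=0)
  5. pour(B -> C) -> (A=3 B=0 C=7)
  6. pour(A -> B) -> (A=0 B=3 C=7)
Reached target in 6 moves.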